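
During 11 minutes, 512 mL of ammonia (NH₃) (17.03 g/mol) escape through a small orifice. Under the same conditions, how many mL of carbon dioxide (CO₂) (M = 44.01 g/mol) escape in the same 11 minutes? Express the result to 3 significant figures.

Since effusion rate ∝ 1/√M, rate_CO₂/rate_NH₃ = √(M_NH₃/M_CO₂) = √(17.03/44.01) = √0.3870 = 0.6221.
So the volume for CO₂ is 512 × 0.6221 = 318 mL.

318 mL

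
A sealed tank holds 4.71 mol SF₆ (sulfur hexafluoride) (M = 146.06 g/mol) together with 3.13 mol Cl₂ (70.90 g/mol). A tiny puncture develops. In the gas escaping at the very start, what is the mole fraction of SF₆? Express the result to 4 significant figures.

Effusion rate of each component ∝ n_i/√M_i (partial pressure × 1/√M).
Mole fraction of SF₆ in the effusate = (n_SF₆/√M_SF₆) / (n_SF₆/√M_SF₆ + n_Cl₂/√M_Cl₂)
= (4.71/√146.06) / (4.71/√146.06 + 3.13/√70.90) = 0.3897/(0.3897 + 0.3717) = 0.5118.

0.5118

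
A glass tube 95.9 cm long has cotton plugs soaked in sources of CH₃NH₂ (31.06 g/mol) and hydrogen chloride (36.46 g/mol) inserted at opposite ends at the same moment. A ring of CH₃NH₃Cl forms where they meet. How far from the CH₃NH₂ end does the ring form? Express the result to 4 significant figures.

Graham's law gives d_CH₃NH₂/d_HCl = rate_CH₃NH₂/rate_HCl = √(M_HCl/M_CH₃NH₂) = √(36.46/31.06) = 1.083.
With d_CH₃NH₂ + d_HCl = 95.9 cm, d_HCl = 95.9/(1 + 1.083) = 46.03 cm.
d_CH₃NH₂ = 95.9 − 46.03 = 49.87 cm.

49.87 cm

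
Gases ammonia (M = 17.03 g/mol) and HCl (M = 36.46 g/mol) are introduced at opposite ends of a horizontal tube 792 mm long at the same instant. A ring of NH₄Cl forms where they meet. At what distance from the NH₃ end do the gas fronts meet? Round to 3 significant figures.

470 mm

The fronts meet when d_NH₃ + d_HCl = L with d_NH₃/d_HCl = √(M_HCl/M_NH₃) (Graham's law). Here √(M_HCl/M_NH₃) = √(36.46/17.03) = 1.463.
With d_NH₃ + d_HCl = 792 mm, d_HCl = 792/(1 + 1.463) = 321.5 mm.
d_NH₃ = 792 − 321.5 = 470 mm.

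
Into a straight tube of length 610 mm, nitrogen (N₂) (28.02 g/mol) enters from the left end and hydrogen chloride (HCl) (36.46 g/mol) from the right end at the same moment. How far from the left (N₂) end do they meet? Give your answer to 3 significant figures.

Graham's law gives d_N₂/d_HCl = rate_N₂/rate_HCl = √(M_HCl/M_N₂) = √(36.46/28.02) = 1.141.
With d_N₂ + d_HCl = 610 mm, d_HCl = 610/(1 + 1.141) = 285.0 mm.
d_N₂ = 610 − 285.0 = 325 mm.

325 mm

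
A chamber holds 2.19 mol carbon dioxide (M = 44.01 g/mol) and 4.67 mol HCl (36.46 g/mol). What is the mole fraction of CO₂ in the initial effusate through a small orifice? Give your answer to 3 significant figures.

Each component's effusion rate ∝ (its partial pressure)·(1/√M) ∝ n_i/√M_i.
So x_CO₂ in the escaping gas = (n_CO₂/√M_CO₂) / Σ(n_i/√M_i)
= (2.19/√44.01) / (2.19/√44.01 + 4.67/√36.46) = 0.3301/(0.3301 + 0.7734) = 0.299.

0.299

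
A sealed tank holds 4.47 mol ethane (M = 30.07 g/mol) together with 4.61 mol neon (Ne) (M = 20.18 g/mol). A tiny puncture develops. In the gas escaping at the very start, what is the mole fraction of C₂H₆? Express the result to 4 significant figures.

0.4427

Rate_i ∝ x_i/√M_i (Graham's law weighted by mole fraction), so the effusate composition follows n_i/√M_i.
Mole fraction of C₂H₆ in the effusate = (n_C₂H₆/√M_C₂H₆) / (n_C₂H₆/√M_C₂H₆ + n_Ne/√M_Ne)
= (4.47/√30.07) / (4.47/√30.07 + 4.61/√20.18) = 0.8152/(0.8152 + 1.026) = 0.4427.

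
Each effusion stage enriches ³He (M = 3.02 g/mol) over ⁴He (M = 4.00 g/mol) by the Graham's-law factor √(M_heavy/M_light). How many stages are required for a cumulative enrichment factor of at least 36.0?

With α = √(4.00/3.02) per stage, ln α = ½ ln(1.32450) = 0.1405.
Need α^N ≥ 36.0 ⇒ N ≥ ln(36.0) / ln α = 3.584 / 0.1405 = 25.50.
So at least 26 stages are needed.

26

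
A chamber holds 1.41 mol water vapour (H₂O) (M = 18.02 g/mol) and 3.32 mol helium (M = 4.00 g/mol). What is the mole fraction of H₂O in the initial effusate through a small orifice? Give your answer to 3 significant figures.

0.167

Rate_i ∝ x_i/√M_i (Graham's law weighted by mole fraction), so the effusate composition follows n_i/√M_i.
So x_H₂O in the escaping gas = (n_H₂O/√M_H₂O) / Σ(n_i/√M_i)
= (1.41/√18.02) / (1.41/√18.02 + 3.32/√4.00) = 0.3322/(0.3322 + 1.660) = 0.167.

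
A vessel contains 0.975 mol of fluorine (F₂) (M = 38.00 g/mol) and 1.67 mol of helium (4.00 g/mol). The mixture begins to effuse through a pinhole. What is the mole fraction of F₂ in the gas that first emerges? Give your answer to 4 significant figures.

Each component's effusion rate ∝ (its partial pressure)·(1/√M) ∝ n_i/√M_i.
So x_F₂ in the escaping gas = (n_F₂/√M_F₂) / Σ(n_i/√M_i)
= (0.975/√38.00) / (0.975/√38.00 + 1.67/√4.00) = 0.1582/(0.1582 + 0.8350) = 0.1593.

0.1593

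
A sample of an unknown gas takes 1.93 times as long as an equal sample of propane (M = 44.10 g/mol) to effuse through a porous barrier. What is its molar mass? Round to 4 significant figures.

164.3 g/mol

By Graham's law, t_X/t_C₃H₈ = √(M_X/M_C₃H₈).
1.93 = √(M_X/44.10)
M_X = 44.10 × 1.93² = 44.10 × 3.725 = 164.3 g/mol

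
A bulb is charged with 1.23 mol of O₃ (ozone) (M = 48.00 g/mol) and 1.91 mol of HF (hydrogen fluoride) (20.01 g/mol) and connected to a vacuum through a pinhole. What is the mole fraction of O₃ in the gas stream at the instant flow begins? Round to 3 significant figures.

Effusion rate of each component ∝ n_i/√M_i (partial pressure × 1/√M).
x_O₃(eff) = (n_O₃/√M_O₃) / (n_O₃/√M_O₃ + n_HF/√M_HF)
= (1.23/√48.00) / (1.23/√48.00 + 1.91/√20.01) = 0.1775/(0.1775 + 0.4270) = 0.294.

0.294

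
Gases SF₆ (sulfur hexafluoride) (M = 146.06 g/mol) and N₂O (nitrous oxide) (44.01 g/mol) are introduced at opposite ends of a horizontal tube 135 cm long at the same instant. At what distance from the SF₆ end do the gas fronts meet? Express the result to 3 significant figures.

47.8 cm

Graham's law gives d_SF₆/d_N₂O = rate_SF₆/rate_N₂O = √(M_N₂O/M_SF₆) = √(44.01/146.06) = 0.5489.
With d_SF₆ + d_N₂O = 135 cm, d_N₂O = 135/(1 + 0.5489) = 87.16 cm.
d_SF₆ = 135 − 87.16 = 47.8 cm.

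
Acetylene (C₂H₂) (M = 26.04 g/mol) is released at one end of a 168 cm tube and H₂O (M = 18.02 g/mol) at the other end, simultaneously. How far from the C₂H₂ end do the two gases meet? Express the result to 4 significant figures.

76.29 cm

In equal time, each gas travels a distance ∝ its rate ∝ 1/√M, so d_C₂H₂/d_H₂O = √(M_H₂O/M_C₂H₂) = √(18.02/26.04) = 0.8319.
With d_C₂H₂ + d_H₂O = 168 cm, d_H₂O = 168/(1 + 0.8319) = 91.71 cm.
d_C₂H₂ = 168 − 91.71 = 76.29 cm.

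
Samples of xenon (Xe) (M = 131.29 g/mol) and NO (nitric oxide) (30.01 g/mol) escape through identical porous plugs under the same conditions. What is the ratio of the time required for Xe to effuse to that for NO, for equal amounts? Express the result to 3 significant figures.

From Graham's law, t_Xe/t_NO = √(M_Xe/M_NO) = √(131.29/30.01) = √4.375 = 2.09.

2.09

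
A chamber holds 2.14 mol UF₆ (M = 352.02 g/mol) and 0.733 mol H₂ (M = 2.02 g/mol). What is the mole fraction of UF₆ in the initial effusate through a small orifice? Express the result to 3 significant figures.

0.181

The effusion rate of species i is ∝ p_i/√M_i ∝ n_i/√M_i.
Mole fraction of UF₆ in the effusate = (n_UF₆/√M_UF₆) / (n_UF₆/√M_UF₆ + n_H₂/√M_H₂)
= (2.14/√352.02) / (2.14/√352.02 + 0.733/√2.02) = 0.1141/(0.1141 + 0.5157) = 0.181.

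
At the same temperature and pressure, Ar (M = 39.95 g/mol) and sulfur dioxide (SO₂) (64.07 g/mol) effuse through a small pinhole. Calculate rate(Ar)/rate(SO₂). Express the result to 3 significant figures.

Graham's law gives rate_Ar/rate_SO₂ = √(M_SO₂/M_Ar) = √(64.07/39.95) = √1.604 = 1.27.

1.27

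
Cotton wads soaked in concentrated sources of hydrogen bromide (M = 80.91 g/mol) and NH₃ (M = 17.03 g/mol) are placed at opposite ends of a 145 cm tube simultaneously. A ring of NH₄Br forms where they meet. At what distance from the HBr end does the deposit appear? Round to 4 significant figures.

45.60 cm

Distances travelled in equal time are proportional to diffusion rates, so d_HBr/d_NH₃ = √(M_NH₃/M_HBr) = √(17.03/80.91) = 0.4588.
With d_HBr + d_NH₃ = 145 cm, d_NH₃ = 145/(1 + 0.4588) = 99.40 cm.
d_HBr = 145 − 99.40 = 45.60 cm.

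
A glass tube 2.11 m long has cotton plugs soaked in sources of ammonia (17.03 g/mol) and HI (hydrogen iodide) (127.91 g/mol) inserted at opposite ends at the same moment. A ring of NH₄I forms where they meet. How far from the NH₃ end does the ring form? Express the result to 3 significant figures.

1.55 m

Graham's law gives d_NH₃/d_HI = rate_NH₃/rate_HI = √(M_HI/M_NH₃) = √(127.91/17.03) = 2.741.
With d_NH₃ + d_HI = 2.11 m, d_HI = 2.11/(1 + 2.741) = 0.5641 m.
d_NH₃ = 2.11 − 0.5641 = 1.55 m.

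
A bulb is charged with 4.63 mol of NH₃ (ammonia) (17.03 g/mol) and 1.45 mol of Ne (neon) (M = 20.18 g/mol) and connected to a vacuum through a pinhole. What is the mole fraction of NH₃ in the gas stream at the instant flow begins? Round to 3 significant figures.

0.777

Each component's effusion rate ∝ (its partial pressure)·(1/√M) ∝ n_i/√M_i.
Mole fraction of NH₃ in the effusate = (n_NH₃/√M_NH₃) / (n_NH₃/√M_NH₃ + n_Ne/√M_Ne)
= (4.63/√17.03) / (4.63/√17.03 + 1.45/√20.18) = 1.122/(1.122 + 0.3228) = 0.777.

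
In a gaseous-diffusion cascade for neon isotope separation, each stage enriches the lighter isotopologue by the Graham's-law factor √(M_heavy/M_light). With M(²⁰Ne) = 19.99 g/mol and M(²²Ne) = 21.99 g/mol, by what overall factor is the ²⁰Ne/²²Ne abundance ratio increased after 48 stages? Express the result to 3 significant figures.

The single-stage factor is √(M_heavy/M_light), so 48 stages give [√(21.99/19.99)]^48 = (21.99/19.99)^(48/2).
= 1.10005^24 = 9.86.

9.86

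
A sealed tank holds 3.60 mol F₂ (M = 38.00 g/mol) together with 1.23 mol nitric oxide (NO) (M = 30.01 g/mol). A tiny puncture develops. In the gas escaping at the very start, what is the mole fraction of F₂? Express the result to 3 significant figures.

0.722

Rate_i ∝ x_i/√M_i (Graham's law weighted by mole fraction), so the effusate composition follows n_i/√M_i.
x_F₂(eff) = (n_F₂/√M_F₂) / (n_F₂/√M_F₂ + n_NO/√M_NO)
= (3.60/√38.00) / (3.60/√38.00 + 1.23/√30.01) = 0.5840/(0.5840 + 0.2245) = 0.722.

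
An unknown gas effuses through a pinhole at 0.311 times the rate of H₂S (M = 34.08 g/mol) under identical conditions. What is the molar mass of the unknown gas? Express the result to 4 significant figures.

352.4 g/mol

From Graham's law, rate_X/rate_H₂S = √(M_H₂S/M_X).
0.311 = √(34.08/M_X)
M_X = 34.08 / 0.311² = 34.08 / 0.09672 = 352.4 g/mol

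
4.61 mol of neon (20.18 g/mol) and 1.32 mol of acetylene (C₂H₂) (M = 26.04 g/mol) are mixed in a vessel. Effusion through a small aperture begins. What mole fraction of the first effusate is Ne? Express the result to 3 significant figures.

0.799

Each component's effusion rate ∝ (its partial pressure)·(1/√M) ∝ n_i/√M_i.
Mole fraction of Ne in the effusate = (n_Ne/√M_Ne) / (n_Ne/√M_Ne + n_C₂H₂/√M_C₂H₂)
= (4.61/√20.18) / (4.61/√20.18 + 1.32/√26.04) = 1.026/(1.026 + 0.2587) = 0.799.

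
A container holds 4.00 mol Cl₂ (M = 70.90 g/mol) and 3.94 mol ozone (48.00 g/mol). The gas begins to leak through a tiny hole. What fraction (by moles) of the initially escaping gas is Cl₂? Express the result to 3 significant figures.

The effusion rate of species i is ∝ p_i/√M_i ∝ n_i/√M_i.
So x_Cl₂ in the escaping gas = (n_Cl₂/√M_Cl₂) / Σ(n_i/√M_i)
= (4.00/√70.90) / (4.00/√70.90 + 3.94/√48.00) = 0.4750/(0.4750 + 0.5687) = 0.455.

0.455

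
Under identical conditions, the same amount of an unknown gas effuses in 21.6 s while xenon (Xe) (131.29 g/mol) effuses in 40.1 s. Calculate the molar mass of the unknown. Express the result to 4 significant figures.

38.09 g/mol

Graham's law gives t_X/t_Xe = √(M_X/M_Xe).
21.6/40.1 = 0.5387 = √(M_X/131.29)
M_X = 131.29 × 0.5387² = 131.29 × 0.2901 = 38.09 g/mol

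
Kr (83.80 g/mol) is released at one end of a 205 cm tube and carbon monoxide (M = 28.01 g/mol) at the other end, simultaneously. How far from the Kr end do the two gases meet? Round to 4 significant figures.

In equal time, each gas travels a distance ∝ its rate ∝ 1/√M, so d_Kr/d_CO = √(M_CO/M_Kr) = √(28.01/83.80) = 0.5781.
With d_Kr + d_CO = 205 cm, d_CO = 205/(1 + 0.5781) = 129.9 cm.
d_Kr = 205 − 129.9 = 75.10 cm.

75.10 cm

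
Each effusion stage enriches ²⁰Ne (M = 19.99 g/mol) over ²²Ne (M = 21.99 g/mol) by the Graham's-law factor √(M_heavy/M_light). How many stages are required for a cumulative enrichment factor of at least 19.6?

Per stage α = (21.99/19.99)^(1/2) = 1.10005^0.5, giving ln α = 0.04768.
Need α^N ≥ 19.6 ⇒ N ≥ ln(19.6) / ln α = 2.976 / 0.04768 = 62.41.
Minimum whole number of stages: N = 63.

63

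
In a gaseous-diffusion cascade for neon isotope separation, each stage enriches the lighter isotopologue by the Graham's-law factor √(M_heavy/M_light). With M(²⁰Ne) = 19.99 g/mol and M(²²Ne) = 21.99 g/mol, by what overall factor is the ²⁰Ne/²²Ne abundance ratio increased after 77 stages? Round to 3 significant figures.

39.3

Each stage multiplies the ratio by α = √(21.99/19.99), so after 77 stages the overall factor is α^77 = (21.99/19.99)^(77/2).
= 1.10005^(77/2) = 39.3.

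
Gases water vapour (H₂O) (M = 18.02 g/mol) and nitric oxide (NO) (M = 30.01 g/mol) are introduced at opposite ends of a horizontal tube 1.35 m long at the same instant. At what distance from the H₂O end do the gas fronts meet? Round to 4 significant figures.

Graham's law gives d_H₂O/d_NO = rate_H₂O/rate_NO = √(M_NO/M_H₂O) = √(30.01/18.02) = 1.290.
With d_H₂O + d_NO = 1.35 m, d_NO = 1.35/(1 + 1.290) = 0.5894 m.
d_H₂O = 1.35 − 0.5894 = 0.7606 m.

0.7606 m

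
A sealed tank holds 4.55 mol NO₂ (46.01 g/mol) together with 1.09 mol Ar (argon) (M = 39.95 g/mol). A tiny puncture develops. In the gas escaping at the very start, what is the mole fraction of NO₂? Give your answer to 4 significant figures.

0.7955

Rate_i ∝ x_i/√M_i (Graham's law weighted by mole fraction), so the effusate composition follows n_i/√M_i.
Mole fraction of NO₂ in the effusate = (n_NO₂/√M_NO₂) / (n_NO₂/√M_NO₂ + n_Ar/√M_Ar)
= (4.55/√46.01) / (4.55/√46.01 + 1.09/√39.95) = 0.6708/(0.6708 + 0.1725) = 0.7955.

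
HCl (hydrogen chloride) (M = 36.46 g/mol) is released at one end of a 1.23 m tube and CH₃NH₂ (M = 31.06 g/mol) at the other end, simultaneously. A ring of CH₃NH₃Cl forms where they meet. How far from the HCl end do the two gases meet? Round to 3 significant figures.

0.590 m

Distances travelled in equal time are proportional to diffusion rates, so d_HCl/d_CH₃NH₂ = √(M_CH₃NH₂/M_HCl) = √(31.06/36.46) = 0.9230.
With d_HCl + d_CH₃NH₂ = 1.23 m, d_CH₃NH₂ = 1.23/(1 + 0.9230) = 0.6396 m.
d_HCl = 1.23 − 0.6396 = 0.590 m.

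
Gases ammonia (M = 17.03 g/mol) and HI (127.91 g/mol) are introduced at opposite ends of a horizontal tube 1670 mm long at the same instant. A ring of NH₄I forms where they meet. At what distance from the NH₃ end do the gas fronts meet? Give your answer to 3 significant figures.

In equal time, each gas travels a distance ∝ its rate ∝ 1/√M, so d_NH₃/d_HI = √(M_HI/M_NH₃) = √(127.91/17.03) = 2.741.
With d_NH₃ + d_HI = 1670 mm, d_HI = 1670/(1 + 2.741) = 446.5 mm.
d_NH₃ = 1670 − 446.5 = 1220 mm.

1220 mm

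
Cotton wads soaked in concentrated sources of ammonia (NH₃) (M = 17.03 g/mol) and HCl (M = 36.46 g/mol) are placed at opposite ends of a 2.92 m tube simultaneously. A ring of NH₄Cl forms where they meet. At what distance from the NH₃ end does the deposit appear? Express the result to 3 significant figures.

Graham's law gives d_NH₃/d_HCl = rate_NH₃/rate_HCl = √(M_HCl/M_NH₃) = √(36.46/17.03) = 1.463.
With d_NH₃ + d_HCl = 2.92 m, d_HCl = 2.92/(1 + 1.463) = 1.185 m.
d_NH₃ = 2.92 − 1.185 = 1.73 m.

1.73 m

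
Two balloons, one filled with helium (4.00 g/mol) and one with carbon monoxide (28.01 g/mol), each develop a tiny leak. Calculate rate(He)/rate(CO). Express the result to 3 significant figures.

2.65

Graham's law gives rate_He/rate_CO = √(M_CO/M_He) = √(28.01/4.00) = √7.003 = 2.65.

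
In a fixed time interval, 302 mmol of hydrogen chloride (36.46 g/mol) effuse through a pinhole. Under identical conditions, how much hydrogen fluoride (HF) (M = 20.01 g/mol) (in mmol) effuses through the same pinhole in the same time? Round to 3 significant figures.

From Graham's law, rate_HF/rate_HCl = √(M_HCl/M_HF) = √(36.46/20.01) = √1.822 = 1.350.
So the amount for HF is 302 × 1.350 = 408 mmol.

408 mmol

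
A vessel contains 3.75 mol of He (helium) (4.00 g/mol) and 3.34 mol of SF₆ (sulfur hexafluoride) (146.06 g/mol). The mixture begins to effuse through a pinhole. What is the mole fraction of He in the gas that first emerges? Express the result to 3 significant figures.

0.872

Rate_i ∝ x_i/√M_i (Graham's law weighted by mole fraction), so the effusate composition follows n_i/√M_i.
Mole fraction of He in the effusate = (n_He/√M_He) / (n_He/√M_He + n_SF₆/√M_SF₆)
= (3.75/√4.00) / (3.75/√4.00 + 3.34/√146.06) = 1.875/(1.875 + 0.2764) = 0.872.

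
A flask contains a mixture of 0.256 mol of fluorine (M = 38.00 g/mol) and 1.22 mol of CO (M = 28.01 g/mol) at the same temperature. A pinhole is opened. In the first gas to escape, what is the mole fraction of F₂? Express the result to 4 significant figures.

Each component's effusion rate ∝ (its partial pressure)·(1/√M) ∝ n_i/√M_i.
Mole fraction of F₂ in the effusate = (n_F₂/√M_F₂) / (n_F₂/√M_F₂ + n_CO/√M_CO)
= (0.256/√38.00) / (0.256/√38.00 + 1.22/√28.01) = 0.04153/(0.04153 + 0.2305) = 0.1527.

0.1527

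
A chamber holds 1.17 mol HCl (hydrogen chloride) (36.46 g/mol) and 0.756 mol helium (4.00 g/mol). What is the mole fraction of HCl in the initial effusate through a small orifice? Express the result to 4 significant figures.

0.3389

Rate_i ∝ x_i/√M_i (Graham's law weighted by mole fraction), so the effusate composition follows n_i/√M_i.
So x_HCl in the escaping gas = (n_HCl/√M_HCl) / Σ(n_i/√M_i)
= (1.17/√36.46) / (1.17/√36.46 + 0.756/√4.00) = 0.1938/(0.1938 + 0.3780) = 0.3389.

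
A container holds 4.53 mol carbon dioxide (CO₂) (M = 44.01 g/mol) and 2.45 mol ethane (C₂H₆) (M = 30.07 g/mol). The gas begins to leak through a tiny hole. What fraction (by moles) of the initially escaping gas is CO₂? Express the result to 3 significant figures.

0.604

Each component's effusion rate ∝ (its partial pressure)·(1/√M) ∝ n_i/√M_i.
So x_CO₂ in the escaping gas = (n_CO₂/√M_CO₂) / Σ(n_i/√M_i)
= (4.53/√44.01) / (4.53/√44.01 + 2.45/√30.07) = 0.6828/(0.6828 + 0.4468) = 0.604.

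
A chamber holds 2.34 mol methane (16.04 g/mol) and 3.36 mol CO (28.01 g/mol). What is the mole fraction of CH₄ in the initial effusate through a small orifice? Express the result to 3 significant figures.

Rate_i ∝ x_i/√M_i (Graham's law weighted by mole fraction), so the effusate composition follows n_i/√M_i.
x_CH₄(eff) = (n_CH₄/√M_CH₄) / (n_CH₄/√M_CH₄ + n_CO/√M_CO)
= (2.34/√16.04) / (2.34/√16.04 + 3.36/√28.01) = 0.5843/(0.5843 + 0.6349) = 0.479.

0.479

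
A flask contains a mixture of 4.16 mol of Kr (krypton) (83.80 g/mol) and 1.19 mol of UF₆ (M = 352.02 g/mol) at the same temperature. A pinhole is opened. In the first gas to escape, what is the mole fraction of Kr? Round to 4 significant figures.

Effusion rate of each component ∝ n_i/√M_i (partial pressure × 1/√M).
x_Kr(eff) = (n_Kr/√M_Kr) / (n_Kr/√M_Kr + n_UF₆/√M_UF₆)
= (4.16/√83.80) / (4.16/√83.80 + 1.19/√352.02) = 0.4544/(0.4544 + 0.06343) = 0.8775.

0.8775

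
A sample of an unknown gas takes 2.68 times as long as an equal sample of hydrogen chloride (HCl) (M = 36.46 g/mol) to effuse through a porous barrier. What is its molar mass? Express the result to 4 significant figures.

261.9 g/mol

Using Graham's law: t_X/t_HCl = √(M_X/M_HCl).
2.68 = √(M_X/36.46)
M_X = 36.46 × 2.68² = 36.46 × 7.182 = 261.9 g/mol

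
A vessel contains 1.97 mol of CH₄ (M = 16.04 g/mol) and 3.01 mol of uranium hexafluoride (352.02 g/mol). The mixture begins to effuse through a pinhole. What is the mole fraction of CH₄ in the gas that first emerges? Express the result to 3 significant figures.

Effusion rate of each component ∝ n_i/√M_i (partial pressure × 1/√M).
So x_CH₄ in the escaping gas = (n_CH₄/√M_CH₄) / Σ(n_i/√M_i)
= (1.97/√16.04) / (1.97/√16.04 + 3.01/√352.02) = 0.4919/(0.4919 + 0.1604) = 0.754.

0.754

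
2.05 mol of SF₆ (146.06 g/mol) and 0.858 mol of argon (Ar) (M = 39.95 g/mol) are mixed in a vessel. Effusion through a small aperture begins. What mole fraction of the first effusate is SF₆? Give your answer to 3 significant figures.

0.555

The effusion rate of species i is ∝ p_i/√M_i ∝ n_i/√M_i.
So x_SF₆ in the escaping gas = (n_SF₆/√M_SF₆) / Σ(n_i/√M_i)
= (2.05/√146.06) / (2.05/√146.06 + 0.858/√39.95) = 0.1696/(0.1696 + 0.1357) = 0.555.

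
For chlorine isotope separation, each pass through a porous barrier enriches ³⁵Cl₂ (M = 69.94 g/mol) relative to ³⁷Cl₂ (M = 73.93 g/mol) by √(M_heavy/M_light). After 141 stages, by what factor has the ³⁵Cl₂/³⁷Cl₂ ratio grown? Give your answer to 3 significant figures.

50.0

The single-stage factor is √(M_heavy/M_light), so 141 stages give [√(73.93/69.94)]^141 = (73.93/69.94)^(141/2).
= 1.05705^(141/2) = 50.0.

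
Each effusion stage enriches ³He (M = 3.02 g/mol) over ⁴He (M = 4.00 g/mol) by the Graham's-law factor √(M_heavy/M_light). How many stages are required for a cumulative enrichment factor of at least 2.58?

Single-stage factor α = √(4.00/3.02), so ln α = ½ ln(1.32450) = 0.1405.
Need α^N ≥ 2.58 ⇒ N ≥ ln(2.58) / ln α = 0.9478 / 0.1405 = 6.74.
Minimum whole number of stages: N = 7.

7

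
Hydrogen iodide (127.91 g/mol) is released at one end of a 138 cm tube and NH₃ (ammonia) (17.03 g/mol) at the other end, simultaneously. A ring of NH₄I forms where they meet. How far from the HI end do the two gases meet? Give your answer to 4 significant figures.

36.89 cm

Distances travelled in equal time are proportional to diffusion rates, so d_HI/d_NH₃ = √(M_NH₃/M_HI) = √(17.03/127.91) = 0.3649.
With d_HI + d_NH₃ = 138 cm, d_NH₃ = 138/(1 + 0.3649) = 101.1 cm.
d_HI = 138 − 101.1 = 36.89 cm.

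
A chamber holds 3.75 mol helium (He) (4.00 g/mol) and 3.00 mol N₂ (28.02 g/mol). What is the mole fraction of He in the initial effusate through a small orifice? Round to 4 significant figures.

The effusion rate of species i is ∝ p_i/√M_i ∝ n_i/√M_i.
So x_He in the escaping gas = (n_He/√M_He) / Σ(n_i/√M_i)
= (3.75/√4.00) / (3.75/√4.00 + 3.00/√28.02) = 1.875/(1.875 + 0.5667) = 0.7679.

0.7679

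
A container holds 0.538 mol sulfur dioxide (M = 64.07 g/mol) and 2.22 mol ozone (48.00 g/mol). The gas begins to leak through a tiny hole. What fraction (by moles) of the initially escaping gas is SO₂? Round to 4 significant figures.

0.1734

Rate_i ∝ x_i/√M_i (Graham's law weighted by mole fraction), so the effusate composition follows n_i/√M_i.
Mole fraction of SO₂ in the effusate = (n_SO₂/√M_SO₂) / (n_SO₂/√M_SO₂ + n_O₃/√M_O₃)
= (0.538/√64.07) / (0.538/√64.07 + 2.22/√48.00) = 0.06721/(0.06721 + 0.3204) = 0.1734.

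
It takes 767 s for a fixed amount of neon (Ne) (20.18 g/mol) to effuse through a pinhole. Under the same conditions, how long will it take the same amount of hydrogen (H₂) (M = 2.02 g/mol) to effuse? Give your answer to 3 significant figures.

By Graham's law, t_H₂/t_Ne = √(M_H₂/M_Ne) = √(2.02/20.18) = √0.1001 = 0.3164.
So the time for H₂ is 767 × 0.3164 = 243 s.

243 s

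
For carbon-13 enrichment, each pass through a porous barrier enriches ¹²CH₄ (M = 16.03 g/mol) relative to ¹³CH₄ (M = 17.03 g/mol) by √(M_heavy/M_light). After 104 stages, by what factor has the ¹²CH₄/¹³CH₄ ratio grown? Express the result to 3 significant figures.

The single-stage factor is √(M_heavy/M_light), so 104 stages give [√(17.03/16.03)]^104 = (17.03/16.03)^(104/2).
= 1.06238^52 = 23.3.

23.3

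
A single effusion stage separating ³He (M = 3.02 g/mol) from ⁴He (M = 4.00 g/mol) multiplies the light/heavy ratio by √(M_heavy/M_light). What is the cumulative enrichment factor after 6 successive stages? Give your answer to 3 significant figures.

Each stage multiplies the ratio by α = √(4.00/3.02), so after 6 stages the overall factor is α^6 = (4.00/3.02)^(6/2).
= 1.32450^3 = 2.32.

2.32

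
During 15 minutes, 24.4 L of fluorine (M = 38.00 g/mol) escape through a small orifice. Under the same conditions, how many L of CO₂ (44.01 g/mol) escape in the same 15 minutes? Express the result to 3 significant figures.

22.7 L

Using Graham's law: rate_CO₂/rate_F₂ = √(M_F₂/M_CO₂) = √(38.00/44.01) = √0.8634 = 0.9292.
So the volume for CO₂ is 24.4 × 0.9292 = 22.7 L.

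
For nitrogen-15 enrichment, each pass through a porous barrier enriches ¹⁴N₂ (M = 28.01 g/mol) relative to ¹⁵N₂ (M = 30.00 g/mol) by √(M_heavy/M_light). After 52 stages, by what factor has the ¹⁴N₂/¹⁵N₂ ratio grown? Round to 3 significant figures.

5.96

Overall factor = α^52 with α = √(30.00/28.01), i.e. (30.00/28.01)^(52/2).
= 1.07105^26 = 5.96.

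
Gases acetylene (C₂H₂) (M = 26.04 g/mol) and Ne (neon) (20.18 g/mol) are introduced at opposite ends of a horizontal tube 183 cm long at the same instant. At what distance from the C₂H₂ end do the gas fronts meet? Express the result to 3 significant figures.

85.7 cm

Distances travelled in equal time are proportional to diffusion rates, so d_C₂H₂/d_Ne = √(M_Ne/M_C₂H₂) = √(20.18/26.04) = 0.8803.
With d_C₂H₂ + d_Ne = 183 cm, d_Ne = 183/(1 + 0.8803) = 97.32 cm.
d_C₂H₂ = 183 − 97.32 = 85.7 cm.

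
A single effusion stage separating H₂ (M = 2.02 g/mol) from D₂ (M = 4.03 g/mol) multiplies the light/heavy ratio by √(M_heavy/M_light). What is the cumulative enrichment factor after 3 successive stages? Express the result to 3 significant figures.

After 3 stages the ratio has grown by (√(4.03/2.02))^3 = (4.03/2.02)^(3/2).
= 1.99505^(3/2) = 2.82.

2.82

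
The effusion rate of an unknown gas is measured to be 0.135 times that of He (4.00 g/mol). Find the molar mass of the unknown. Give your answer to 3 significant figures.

219 g/mol

Graham's law gives rate_X/rate_He = √(M_He/M_X).
0.135 = √(4.00/M_X)
M_X = 4.00 / 0.135² = 4.00 / 0.01823 = 219 g/mol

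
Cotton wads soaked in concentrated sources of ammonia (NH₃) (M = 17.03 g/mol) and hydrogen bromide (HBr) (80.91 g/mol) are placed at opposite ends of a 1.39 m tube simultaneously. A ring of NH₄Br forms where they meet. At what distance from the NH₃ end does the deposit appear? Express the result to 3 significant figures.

Graham's law gives d_NH₃/d_HBr = rate_NH₃/rate_HBr = √(M_HBr/M_NH₃) = √(80.91/17.03) = 2.180.
With d_NH₃ + d_HBr = 1.39 m, d_HBr = 1.39/(1 + 2.180) = 0.4372 m.
d_NH₃ = 1.39 − 0.4372 = 0.953 m.

0.953 m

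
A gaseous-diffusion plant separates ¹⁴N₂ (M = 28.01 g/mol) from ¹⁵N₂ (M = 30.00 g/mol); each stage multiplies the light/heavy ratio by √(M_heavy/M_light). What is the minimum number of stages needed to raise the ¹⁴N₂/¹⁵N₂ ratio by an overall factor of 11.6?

72

With α = √(30.00/28.01) per stage, ln α = ½ ln(1.07105) = 0.03432.
Need α^N ≥ 11.6 ⇒ N ≥ ln(11.6) / ln α = 2.451 / 0.03432 = 71.42.
So at least 72 stages are needed.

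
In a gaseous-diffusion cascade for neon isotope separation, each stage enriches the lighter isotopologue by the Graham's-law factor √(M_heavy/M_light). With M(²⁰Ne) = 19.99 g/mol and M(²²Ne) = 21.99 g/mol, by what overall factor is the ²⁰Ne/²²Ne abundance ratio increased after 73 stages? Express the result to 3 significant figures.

Each stage multiplies the ratio by α = √(21.99/19.99), so after 73 stages the overall factor is α^73 = (21.99/19.99)^(73/2).
= 1.10005^(73/2) = 32.5.

32.5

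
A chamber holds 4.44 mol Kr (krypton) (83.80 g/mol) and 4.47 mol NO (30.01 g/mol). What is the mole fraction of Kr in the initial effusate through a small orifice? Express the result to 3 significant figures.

0.373

Rate_i ∝ x_i/√M_i (Graham's law weighted by mole fraction), so the effusate composition follows n_i/√M_i.
So x_Kr in the escaping gas = (n_Kr/√M_Kr) / Σ(n_i/√M_i)
= (4.44/√83.80) / (4.44/√83.80 + 4.47/√30.01) = 0.4850/(0.4850 + 0.8160) = 0.373.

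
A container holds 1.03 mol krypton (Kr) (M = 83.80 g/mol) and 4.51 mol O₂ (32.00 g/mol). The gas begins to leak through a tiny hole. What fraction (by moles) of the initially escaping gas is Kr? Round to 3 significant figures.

Rate_i ∝ x_i/√M_i (Graham's law weighted by mole fraction), so the effusate composition follows n_i/√M_i.
So x_Kr in the escaping gas = (n_Kr/√M_Kr) / Σ(n_i/√M_i)
= (1.03/√83.80) / (1.03/√83.80 + 4.51/√32.00) = 0.1125/(0.1125 + 0.7973) = 0.124.

0.124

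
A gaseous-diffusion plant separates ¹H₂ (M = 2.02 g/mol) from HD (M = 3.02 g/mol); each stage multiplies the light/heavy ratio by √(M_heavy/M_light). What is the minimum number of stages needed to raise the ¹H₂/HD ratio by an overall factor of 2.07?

4

With α = √(3.02/2.02) per stage, ln α = ½ ln(1.49505) = 0.2011.
Need α^N ≥ 2.07 ⇒ N ≥ ln(2.07) / ln α = 0.7275 / 0.2011 = 3.62.
So at least 4 stages are needed.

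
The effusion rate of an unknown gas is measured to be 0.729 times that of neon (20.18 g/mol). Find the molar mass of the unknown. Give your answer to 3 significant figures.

38.0 g/mol

From Graham's law, rate_X/rate_Ne = √(M_Ne/M_X).
0.729 = √(20.18/M_X)
M_X = 20.18 / 0.729² = 20.18 / 0.5314 = 38.0 g/mol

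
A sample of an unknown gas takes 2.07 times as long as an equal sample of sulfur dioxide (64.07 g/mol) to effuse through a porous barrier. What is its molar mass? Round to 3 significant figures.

Graham's law gives t_X/t_SO₂ = √(M_X/M_SO₂).
2.07 = √(M_X/64.07)
M_X = 64.07 × 2.07² = 64.07 × 4.285 = 275 g/mol

275 g/mol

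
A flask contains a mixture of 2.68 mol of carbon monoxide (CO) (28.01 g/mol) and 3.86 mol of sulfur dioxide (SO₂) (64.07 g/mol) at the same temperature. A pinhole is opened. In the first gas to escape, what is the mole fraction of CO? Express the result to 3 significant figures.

Effusion rate of each component ∝ n_i/√M_i (partial pressure × 1/√M).
So x_CO in the escaping gas = (n_CO/√M_CO) / Σ(n_i/√M_i)
= (2.68/√28.01) / (2.68/√28.01 + 3.86/√64.07) = 0.5064/(0.5064 + 0.4822) = 0.512.

0.512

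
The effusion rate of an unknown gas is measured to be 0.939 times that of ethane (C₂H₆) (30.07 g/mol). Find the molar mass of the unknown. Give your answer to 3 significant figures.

Using Graham's law: rate_X/rate_C₂H₆ = √(M_C₂H₆/M_X).
0.939 = √(30.07/M_X)
M_X = 30.07 / 0.939² = 30.07 / 0.8817 = 34.1 g/mol

34.1 g/mol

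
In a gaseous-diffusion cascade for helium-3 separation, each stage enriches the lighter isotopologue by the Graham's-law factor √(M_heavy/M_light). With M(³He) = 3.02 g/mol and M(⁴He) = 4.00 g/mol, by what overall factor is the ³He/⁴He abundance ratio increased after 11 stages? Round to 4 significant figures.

After 11 stages the ratio has grown by (√(4.00/3.02))^11 = (4.00/3.02)^(11/2).
= 1.32450^(11/2) = 4.691.

4.691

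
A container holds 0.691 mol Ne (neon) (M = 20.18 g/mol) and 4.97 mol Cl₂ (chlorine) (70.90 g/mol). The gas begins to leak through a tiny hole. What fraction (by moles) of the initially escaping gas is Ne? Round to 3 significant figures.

The effusion rate of species i is ∝ p_i/√M_i ∝ n_i/√M_i.
Mole fraction of Ne in the effusate = (n_Ne/√M_Ne) / (n_Ne/√M_Ne + n_Cl₂/√M_Cl₂)
= (0.691/√20.18) / (0.691/√20.18 + 4.97/√70.90) = 0.1538/(0.1538 + 0.5902) = 0.207.

0.207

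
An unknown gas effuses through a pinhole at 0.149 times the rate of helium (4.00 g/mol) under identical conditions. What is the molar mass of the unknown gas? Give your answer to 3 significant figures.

180 g/mol

Graham's law gives rate_X/rate_He = √(M_He/M_X).
0.149 = √(4.00/M_X)
M_X = 4.00 / 0.149² = 4.00 / 0.02220 = 180 g/mol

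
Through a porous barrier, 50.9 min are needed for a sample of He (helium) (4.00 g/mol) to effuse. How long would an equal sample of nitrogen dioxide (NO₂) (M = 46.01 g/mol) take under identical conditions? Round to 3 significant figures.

173 min

From Graham's law, t_NO₂/t_He = √(M_NO₂/M_He) = √(46.01/4.00) = √11.50 = 3.392.
So the time for NO₂ is 50.9 × 3.392 = 173 min.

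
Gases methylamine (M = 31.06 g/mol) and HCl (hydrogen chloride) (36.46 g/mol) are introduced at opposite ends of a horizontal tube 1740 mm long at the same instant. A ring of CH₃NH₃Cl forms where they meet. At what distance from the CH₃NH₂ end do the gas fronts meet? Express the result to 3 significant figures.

905 mm

Distances travelled in equal time are proportional to diffusion rates, so d_CH₃NH₂/d_HCl = √(M_HCl/M_CH₃NH₂) = √(36.46/31.06) = 1.083.
With d_CH₃NH₂ + d_HCl = 1740 mm, d_HCl = 1740/(1 + 1.083) = 835.2 mm.
d_CH₃NH₂ = 1740 − 835.2 = 905 mm.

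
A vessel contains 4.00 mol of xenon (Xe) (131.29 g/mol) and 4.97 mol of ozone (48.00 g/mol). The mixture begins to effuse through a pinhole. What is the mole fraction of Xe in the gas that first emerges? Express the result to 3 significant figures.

Effusion rate of each component ∝ n_i/√M_i (partial pressure × 1/√M).
So x_Xe in the escaping gas = (n_Xe/√M_Xe) / Σ(n_i/√M_i)
= (4.00/√131.29) / (4.00/√131.29 + 4.97/√48.00) = 0.3491/(0.3491 + 0.7174) = 0.327.

0.327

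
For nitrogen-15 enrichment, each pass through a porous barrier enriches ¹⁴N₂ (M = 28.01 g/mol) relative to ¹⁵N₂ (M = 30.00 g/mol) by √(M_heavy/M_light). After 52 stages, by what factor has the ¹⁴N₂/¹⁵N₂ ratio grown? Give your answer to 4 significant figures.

5.957

Each stage multiplies the ratio by α = √(30.00/28.01), so after 52 stages the overall factor is α^52 = (30.00/28.01)^(52/2).
= 1.07105^26 = 5.957.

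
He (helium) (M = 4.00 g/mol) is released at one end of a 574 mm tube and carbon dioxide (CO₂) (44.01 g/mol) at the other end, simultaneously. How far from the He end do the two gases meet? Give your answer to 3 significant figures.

In equal time, each gas travels a distance ∝ its rate ∝ 1/√M, so d_He/d_CO₂ = √(M_CO₂/M_He) = √(44.01/4.00) = 3.317.
With d_He + d_CO₂ = 574 mm, d_CO₂ = 574/(1 + 3.317) = 133.0 mm.
d_He = 574 − 133.0 = 441 mm.

441 mm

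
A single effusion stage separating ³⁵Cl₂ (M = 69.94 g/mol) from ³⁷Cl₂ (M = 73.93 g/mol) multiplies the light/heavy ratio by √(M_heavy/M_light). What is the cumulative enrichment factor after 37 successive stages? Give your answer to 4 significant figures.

After 37 stages the ratio has grown by (√(73.93/69.94))^37 = (73.93/69.94)^(37/2).
= 1.05705^(37/2) = 2.791.

2.791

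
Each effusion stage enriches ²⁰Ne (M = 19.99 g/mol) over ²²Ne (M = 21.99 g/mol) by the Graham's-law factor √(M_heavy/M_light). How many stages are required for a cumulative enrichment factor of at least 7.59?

Single-stage factor α = √(21.99/19.99), so ln α = ½ ln(1.10005) = 0.04768.
Need α^N ≥ 7.59 ⇒ N ≥ ln(7.59) / ln α = 2.027 / 0.04768 = 42.51.
Minimum whole number of stages: N = 43.

43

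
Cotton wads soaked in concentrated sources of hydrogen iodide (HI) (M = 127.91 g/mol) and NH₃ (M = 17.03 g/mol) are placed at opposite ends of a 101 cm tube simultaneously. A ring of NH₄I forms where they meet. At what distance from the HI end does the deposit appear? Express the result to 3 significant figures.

Graham's law gives d_HI/d_NH₃ = rate_HI/rate_NH₃ = √(M_NH₃/M_HI) = √(17.03/127.91) = 0.3649.
With d_HI + d_NH₃ = 101 cm, d_NH₃ = 101/(1 + 0.3649) = 74.00 cm.
d_HI = 101 − 74.00 = 27.0 cm.

27.0 cm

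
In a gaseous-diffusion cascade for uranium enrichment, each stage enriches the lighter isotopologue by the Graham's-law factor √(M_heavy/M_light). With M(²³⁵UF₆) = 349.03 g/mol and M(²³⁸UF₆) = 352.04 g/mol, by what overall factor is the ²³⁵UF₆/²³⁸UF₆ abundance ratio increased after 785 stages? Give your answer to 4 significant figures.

29.09

Each stage multiplies the ratio by α = √(352.04/349.03), so after 785 stages the overall factor is α^785 = (352.04/349.03)^(785/2).
= 1.00862^(785/2) = 29.09.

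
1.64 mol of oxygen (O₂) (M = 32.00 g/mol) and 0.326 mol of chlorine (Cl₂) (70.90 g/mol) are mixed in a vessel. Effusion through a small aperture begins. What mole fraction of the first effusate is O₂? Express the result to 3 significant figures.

0.882

Effusion rate of each component ∝ n_i/√M_i (partial pressure × 1/√M).
x_O₂(eff) = (n_O₂/√M_O₂) / (n_O₂/√M_O₂ + n_Cl₂/√M_Cl₂)
= (1.64/√32.00) / (1.64/√32.00 + 0.326/√70.90) = 0.2899/(0.2899 + 0.03872) = 0.882.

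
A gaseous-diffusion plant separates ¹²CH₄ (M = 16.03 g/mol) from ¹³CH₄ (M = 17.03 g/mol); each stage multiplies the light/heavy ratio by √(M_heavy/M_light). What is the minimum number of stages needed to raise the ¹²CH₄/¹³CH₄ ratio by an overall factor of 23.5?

105

With α = √(17.03/16.03) per stage, ln α = ½ ln(1.06238) = 0.03026.
Need α^N ≥ 23.5 ⇒ N ≥ ln(23.5) / ln α = 3.157 / 0.03026 = 104.34.
So at least 105 stages are needed.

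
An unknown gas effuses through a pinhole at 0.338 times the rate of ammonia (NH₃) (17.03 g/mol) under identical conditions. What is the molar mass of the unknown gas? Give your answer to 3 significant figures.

149 g/mol

Graham's law gives rate_X/rate_NH₃ = √(M_NH₃/M_X).
0.338 = √(17.03/M_X)
M_X = 17.03 / 0.338² = 17.03 / 0.1142 = 149 g/mol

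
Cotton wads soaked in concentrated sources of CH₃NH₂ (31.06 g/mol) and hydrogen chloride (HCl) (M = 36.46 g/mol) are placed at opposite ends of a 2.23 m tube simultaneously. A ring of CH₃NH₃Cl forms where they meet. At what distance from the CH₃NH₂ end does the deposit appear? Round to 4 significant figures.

The fronts meet when d_CH₃NH₂ + d_HCl = L with d_CH₃NH₂/d_HCl = √(M_HCl/M_CH₃NH₂) (Graham's law). Here √(M_HCl/M_CH₃NH₂) = √(36.46/31.06) = 1.083.
With d_CH₃NH₂ + d_HCl = 2.23 m, d_HCl = 2.23/(1 + 1.083) = 1.070 m.
d_CH₃NH₂ = 2.23 − 1.070 = 1.160 m.

1.160 m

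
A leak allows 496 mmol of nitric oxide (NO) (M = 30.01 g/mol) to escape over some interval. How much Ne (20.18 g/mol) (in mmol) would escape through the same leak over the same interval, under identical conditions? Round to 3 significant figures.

605 mmol

By Graham's law, rate_Ne/rate_NO = √(M_NO/M_Ne) = √(30.01/20.18) = √1.487 = 1.219.
So the amount for Ne is 496 × 1.219 = 605 mmol.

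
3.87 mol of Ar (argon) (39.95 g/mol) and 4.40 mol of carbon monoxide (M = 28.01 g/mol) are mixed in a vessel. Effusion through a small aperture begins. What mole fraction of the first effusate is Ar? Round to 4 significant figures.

0.4241

Rate_i ∝ x_i/√M_i (Graham's law weighted by mole fraction), so the effusate composition follows n_i/√M_i.
Mole fraction of Ar in the effusate = (n_Ar/√M_Ar) / (n_Ar/√M_Ar + n_CO/√M_CO)
= (3.87/√39.95) / (3.87/√39.95 + 4.40/√28.01) = 0.6123/(0.6123 + 0.8314) = 0.4241.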